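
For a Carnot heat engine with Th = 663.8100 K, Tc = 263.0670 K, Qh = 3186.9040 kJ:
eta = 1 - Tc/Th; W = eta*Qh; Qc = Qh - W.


eta = 1 - 263.0670/663.8100 = 0.6037
W = 0.6037 * 3186.9040 = 1923.9383 kJ
Qc = 3186.9040 - 1923.9383 = 1262.9657 kJ

eta = 60.3701%, W = 1923.9383 kJ, Qc = 1262.9657 kJ


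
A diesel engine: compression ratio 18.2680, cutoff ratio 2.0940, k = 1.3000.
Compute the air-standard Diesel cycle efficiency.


r^(k-1) = 2.3906
rc^k = 2.6138
eta = 0.5253 = 52.5346%

52.5346%


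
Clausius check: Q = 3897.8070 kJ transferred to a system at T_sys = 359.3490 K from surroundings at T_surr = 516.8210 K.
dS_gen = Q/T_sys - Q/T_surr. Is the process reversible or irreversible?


dS_sys = 3897.8070/359.3490 = 10.8469 kJ/K
dS_surr = -3897.8070/516.8210 = -7.5419 kJ/K
dS_gen = 10.8469 - 7.5419 = 3.3050 kJ/K (irreversible)

dS_gen = 3.3050 kJ/K, irreversible


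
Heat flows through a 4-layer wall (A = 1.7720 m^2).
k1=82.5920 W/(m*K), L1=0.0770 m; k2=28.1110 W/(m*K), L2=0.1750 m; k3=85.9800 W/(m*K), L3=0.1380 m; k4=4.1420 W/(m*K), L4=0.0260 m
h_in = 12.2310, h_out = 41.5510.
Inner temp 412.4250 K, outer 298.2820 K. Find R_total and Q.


R_conv_in = 1/(12.2310*1.7720) = 0.0461
R_1 = 0.0770/(82.5920*1.7720) = 0.0005
R_2 = 0.1750/(28.1110*1.7720) = 0.0035
R_3 = 0.1380/(85.9800*1.7720) = 0.0009
R_4 = 0.0260/(4.1420*1.7720) = 0.0035
R_conv_out = 1/(41.5510*1.7720) = 0.0136
R_total = 0.0682 K/W
Q = 114.1430 / 0.0682 = 1673.4340 W

R_total = 0.0682 K/W, Q = 1673.4340 W


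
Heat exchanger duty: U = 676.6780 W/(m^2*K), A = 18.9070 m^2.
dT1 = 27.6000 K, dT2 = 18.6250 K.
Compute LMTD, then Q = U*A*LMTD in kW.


LMTD = 22.8191 K
Q = 676.6780 * 18.9070 * 22.8191 = 291946.3409 W = 291.9463 kW

291.9463 kW


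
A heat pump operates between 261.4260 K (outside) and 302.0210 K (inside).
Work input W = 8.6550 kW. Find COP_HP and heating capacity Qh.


COP = 302.0210 / 40.5950 = 7.4399
Qh = 7.4399 * 8.6550 = 64.3920 kW

COP = 7.4399, Qh = 64.3920 kW


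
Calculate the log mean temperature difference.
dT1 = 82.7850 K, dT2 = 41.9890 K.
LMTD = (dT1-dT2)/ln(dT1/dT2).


dT1/dT2 = 1.9716
ln(dT1/dT2) = 0.6788
LMTD = 40.7960 / 0.6788 = 60.0967 K

60.0967 K


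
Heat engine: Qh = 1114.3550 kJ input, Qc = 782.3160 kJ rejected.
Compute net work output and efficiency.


W = 1114.3550 - 782.3160 = 332.0390 kJ
eta = 332.0390 / 1114.3550 = 0.2980 = 29.7965%

W = 332.0390 kJ, eta = 29.7965%


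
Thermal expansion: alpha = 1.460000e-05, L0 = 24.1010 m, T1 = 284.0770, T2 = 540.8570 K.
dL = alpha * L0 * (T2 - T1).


dT = 256.7800 K
dL = 1.460000e-05 * 24.1010 * 256.7800 = 0.090354 m
L_final = 24.191354 m

dL = 0.090354 m


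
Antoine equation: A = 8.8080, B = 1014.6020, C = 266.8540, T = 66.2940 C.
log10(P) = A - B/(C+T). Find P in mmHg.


C+T = 333.1480
B/(C+T) = 3.0455
log10(P) = 8.8080 - 3.0455 = 5.7625
P = 10^5.7625 = 578762.9244 mmHg

578762.9244 mmHg


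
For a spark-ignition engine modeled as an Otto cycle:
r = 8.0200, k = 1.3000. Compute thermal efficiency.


r^(k-1) = 1.8675
eta = 1 - 1/1.8675 = 0.4645 = 46.4515%

46.4515%


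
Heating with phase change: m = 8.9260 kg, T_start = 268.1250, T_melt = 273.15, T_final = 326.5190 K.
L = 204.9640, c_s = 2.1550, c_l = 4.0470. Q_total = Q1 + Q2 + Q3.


Q1 (sensible, solid) = 8.9260 * 2.1550 * 5.0250 = 96.6585 kJ
Q2 (latent) = 8.9260 * 204.9640 = 1829.5087 kJ
Q3 (sensible, liquid) = 8.9260 * 4.0470 * 53.3690 = 1927.8762 kJ
Q_total = 3854.0434 kJ

3854.0434 kJ


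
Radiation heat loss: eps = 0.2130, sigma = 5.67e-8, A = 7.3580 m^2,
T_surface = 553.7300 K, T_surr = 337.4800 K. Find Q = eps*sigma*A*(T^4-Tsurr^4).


T^4 = 9.4014e+10
Tsurr^4 = 1.2972e+10
Q = 0.2130 * 5.67e-8 * 7.3580 * 8.1042e+10 = 7201.6928 W

7201.6928 W


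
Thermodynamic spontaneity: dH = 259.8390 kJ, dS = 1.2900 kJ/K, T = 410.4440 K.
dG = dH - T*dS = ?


T*dS = 410.4440 * 1.2900 = 529.4728 kJ
dG = 259.8390 - 529.4728 = -269.6338 kJ (spontaneous)

dG = -269.6338 kJ, spontaneous


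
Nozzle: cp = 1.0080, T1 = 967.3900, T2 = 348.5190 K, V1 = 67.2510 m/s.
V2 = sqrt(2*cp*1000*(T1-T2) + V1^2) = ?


dT = 618.8710 K
2*cp*1000*dT = 1247643.9360
V1^2 = 4522.6970
V2 = sqrt(1252166.6330) = 1119.0025 m/s

1119.0025 m/s


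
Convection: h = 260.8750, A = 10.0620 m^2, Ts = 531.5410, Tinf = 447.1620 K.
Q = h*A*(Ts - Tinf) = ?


dT = 84.3790 K
Q = 260.8750 * 10.0620 * 84.3790 = 221488.4833 W

221488.4833 W


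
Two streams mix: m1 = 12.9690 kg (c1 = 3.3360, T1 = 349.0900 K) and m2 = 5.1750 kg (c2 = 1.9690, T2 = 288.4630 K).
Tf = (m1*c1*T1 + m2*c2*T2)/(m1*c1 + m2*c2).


num = 18042.5490
den = 53.4542
Tf = 337.5331 K

337.5331 K


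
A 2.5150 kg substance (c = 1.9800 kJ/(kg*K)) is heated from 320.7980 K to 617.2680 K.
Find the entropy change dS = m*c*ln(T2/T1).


T2/T1 = 1.9242
ln(T2/T1) = 0.6545
dS = 2.5150 * 1.9800 * 0.6545 = 3.2592 kJ/K

3.2592 kJ/K


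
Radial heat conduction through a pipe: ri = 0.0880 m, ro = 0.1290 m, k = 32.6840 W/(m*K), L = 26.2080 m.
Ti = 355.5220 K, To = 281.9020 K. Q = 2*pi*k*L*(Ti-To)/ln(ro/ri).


dT = 73.6200 K
ln(ro/ri) = 0.3825
Q = 2*pi*32.6840*26.2080*73.6200 / 0.3825 = 1035955.3564 W

1035955.3564 W


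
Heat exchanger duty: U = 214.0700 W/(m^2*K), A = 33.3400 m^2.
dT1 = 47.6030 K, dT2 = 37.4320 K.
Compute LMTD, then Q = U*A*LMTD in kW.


LMTD = 42.3140 K
Q = 214.0700 * 33.3400 * 42.3140 = 301998.7191 W = 301.9987 kW

301.9987 kW


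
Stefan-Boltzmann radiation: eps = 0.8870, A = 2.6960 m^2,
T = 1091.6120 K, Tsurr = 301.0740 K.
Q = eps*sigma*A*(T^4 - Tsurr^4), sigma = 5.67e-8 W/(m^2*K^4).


T^4 = 1.4200e+12
Tsurr^4 = 8.2166e+09
Q = 0.8870 * 5.67e-8 * 2.6960 * 1.4117e+12 = 191416.5149 W

191416.5149 W


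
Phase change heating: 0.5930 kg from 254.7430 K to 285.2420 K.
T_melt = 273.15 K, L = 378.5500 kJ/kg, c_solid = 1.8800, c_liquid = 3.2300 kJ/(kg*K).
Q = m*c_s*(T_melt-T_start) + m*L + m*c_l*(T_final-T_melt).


Q1 (sensible, solid) = 0.5930 * 1.8800 * 18.4070 = 20.5209 kJ
Q2 (latent) = 0.5930 * 378.5500 = 224.4802 kJ
Q3 (sensible, liquid) = 0.5930 * 3.2300 * 12.0920 = 23.1609 kJ
Q_total = 268.1619 kJ

268.1619 kJ


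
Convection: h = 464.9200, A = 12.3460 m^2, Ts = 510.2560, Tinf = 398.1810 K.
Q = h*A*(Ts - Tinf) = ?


dT = 112.0750 K
Q = 464.9200 * 12.3460 * 112.0750 = 643299.5525 W

643299.5525 W


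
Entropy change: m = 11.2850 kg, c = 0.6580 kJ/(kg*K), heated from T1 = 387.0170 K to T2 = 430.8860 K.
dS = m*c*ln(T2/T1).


T2/T1 = 1.1134
ln(T2/T1) = 0.1074
dS = 11.2850 * 0.6580 * 0.1074 = 0.7973 kJ/K

0.7973 kJ/K


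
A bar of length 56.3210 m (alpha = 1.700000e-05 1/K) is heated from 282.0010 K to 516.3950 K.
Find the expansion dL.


dT = 234.3940 K
dL = 1.700000e-05 * 56.3210 * 234.3940 = 0.224422 m
L_final = 56.545422 m

dL = 0.224422 m


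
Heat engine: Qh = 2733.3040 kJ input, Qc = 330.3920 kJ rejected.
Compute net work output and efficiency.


W = 2733.3040 - 330.3920 = 2402.9120 kJ
eta = 2402.9120 / 2733.3040 = 0.8791 = 87.9124%

W = 2402.9120 kJ, eta = 87.9124%


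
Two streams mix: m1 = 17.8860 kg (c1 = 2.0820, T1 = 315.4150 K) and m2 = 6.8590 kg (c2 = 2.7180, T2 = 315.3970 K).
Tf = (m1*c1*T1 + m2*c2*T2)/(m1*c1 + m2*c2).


num = 17625.5006
den = 55.8814
Tf = 315.4090 K

315.4090 K


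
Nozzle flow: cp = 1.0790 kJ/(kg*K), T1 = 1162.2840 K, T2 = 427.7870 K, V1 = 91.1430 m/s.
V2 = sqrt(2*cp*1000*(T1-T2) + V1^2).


dT = 734.4970 K
2*cp*1000*dT = 1585044.5260
V1^2 = 8307.0464
V2 = sqrt(1593351.5724) = 1262.2803 m/s

1262.2803 m/s


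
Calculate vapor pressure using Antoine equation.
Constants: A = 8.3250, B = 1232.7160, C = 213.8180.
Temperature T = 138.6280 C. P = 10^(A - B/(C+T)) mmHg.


C+T = 352.4460
B/(C+T) = 3.4976
log10(P) = 8.3250 - 3.4976 = 4.8274
P = 10^4.8274 = 67204.3725 mmHg

67204.3725 mmHg


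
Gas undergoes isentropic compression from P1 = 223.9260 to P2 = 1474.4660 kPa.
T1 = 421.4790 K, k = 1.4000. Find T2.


(k-1)/k = 0.2857
(P2/P1)^exp = 1.7134
T2 = 421.4790 * 1.7134 = 722.1738 K

722.1738 K


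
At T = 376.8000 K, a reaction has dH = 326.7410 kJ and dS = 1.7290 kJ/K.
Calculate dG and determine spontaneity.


T*dS = 376.8000 * 1.7290 = 651.4872 kJ
dG = 326.7410 - 651.4872 = -324.7462 kJ (spontaneous)

dG = -324.7462 kJ, spontaneous


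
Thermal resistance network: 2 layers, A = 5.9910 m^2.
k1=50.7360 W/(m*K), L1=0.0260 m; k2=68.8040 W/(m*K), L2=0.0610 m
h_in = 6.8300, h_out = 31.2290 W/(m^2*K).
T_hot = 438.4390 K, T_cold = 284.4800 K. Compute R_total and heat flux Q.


R_conv_in = 1/(6.8300*5.9910) = 0.0244
R_1 = 0.0260/(50.7360*5.9910) = 8.5538e-05
R_2 = 0.0610/(68.8040*5.9910) = 0.0001
R_conv_out = 1/(31.2290*5.9910) = 0.0053
R_total = 0.0300 K/W
Q = 153.9590 / 0.0300 = 5129.0149 W

R_total = 0.0300 K/W, Q = 5129.0149 W


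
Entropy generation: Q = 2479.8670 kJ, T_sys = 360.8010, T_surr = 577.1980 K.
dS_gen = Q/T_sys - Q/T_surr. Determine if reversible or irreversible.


dS_sys = 2479.8670/360.8010 = 6.8732 kJ/K
dS_surr = -2479.8670/577.1980 = -4.2964 kJ/K
dS_gen = 6.8732 - 4.2964 = 2.5768 kJ/K (irreversible)

dS_gen = 2.5768 kJ/K, irreversible


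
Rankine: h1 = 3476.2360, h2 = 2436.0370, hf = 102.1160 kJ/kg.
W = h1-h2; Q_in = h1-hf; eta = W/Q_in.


W = 1040.1990 kJ/kg
Q_in = 3374.1200 kJ/kg
eta = 0.3083 = 30.8287%

eta = 30.8287%


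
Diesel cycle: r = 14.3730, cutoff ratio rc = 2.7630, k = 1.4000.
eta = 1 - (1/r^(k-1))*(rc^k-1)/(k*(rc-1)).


r^(k-1) = 2.9041
rc^k = 4.1489
eta = 0.5607 = 56.0701%

56.0701%


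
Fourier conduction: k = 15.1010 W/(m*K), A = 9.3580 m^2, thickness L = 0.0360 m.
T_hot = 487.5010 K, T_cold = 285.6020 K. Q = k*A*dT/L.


dT = 201.8990 K
Q = 15.1010 * 9.3580 * 201.8990 / 0.0360 = 792538.5857 W

792538.5857 W


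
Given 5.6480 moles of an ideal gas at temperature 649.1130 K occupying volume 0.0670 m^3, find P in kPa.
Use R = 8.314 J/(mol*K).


P = nRT/V = 5.6480 * 8.314 * 649.1130 / 0.0670
= 30480.7055 / 0.0670 = 454935.9033 Pa = 454.9359 kPa

454.9359 kPa


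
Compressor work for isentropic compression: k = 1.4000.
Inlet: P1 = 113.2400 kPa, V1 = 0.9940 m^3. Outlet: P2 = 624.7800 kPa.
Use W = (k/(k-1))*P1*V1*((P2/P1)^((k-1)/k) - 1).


(k-1)/k = 0.2857
(P2/P1)^exp = 1.6290
W = 3.5000 * 113.2400 * 0.9940 * (1.6290 - 1) = 247.8035 kJ

247.8035 kJ


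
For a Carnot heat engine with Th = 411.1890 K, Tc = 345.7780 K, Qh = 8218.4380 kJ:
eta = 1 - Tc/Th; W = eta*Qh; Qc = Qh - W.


eta = 1 - 345.7780/411.1890 = 0.1591
W = 0.1591 * 8218.4380 = 1307.3702 kJ
Qc = 8218.4380 - 1307.3702 = 6911.0678 kJ

eta = 15.9078%, W = 1307.3702 kJ, Qc = 6911.0678 kJ


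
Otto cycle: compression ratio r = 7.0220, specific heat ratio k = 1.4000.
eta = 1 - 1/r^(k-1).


r^(k-1) = 2.1806
eta = 1 - 1/2.1806 = 0.5414 = 54.1419%

54.1419%


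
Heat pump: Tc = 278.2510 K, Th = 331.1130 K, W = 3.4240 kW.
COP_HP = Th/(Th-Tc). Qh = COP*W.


COP = 331.1130 / 52.8620 = 6.2637
Qh = 6.2637 * 3.4240 = 21.4470 kW

COP = 6.2637, Qh = 21.4470 kW


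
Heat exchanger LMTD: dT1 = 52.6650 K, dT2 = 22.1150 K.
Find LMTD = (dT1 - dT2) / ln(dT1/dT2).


dT1/dT2 = 2.3814
ln(dT1/dT2) = 0.8677
LMTD = 30.5500 / 0.8677 = 35.2082 K

35.2082 K


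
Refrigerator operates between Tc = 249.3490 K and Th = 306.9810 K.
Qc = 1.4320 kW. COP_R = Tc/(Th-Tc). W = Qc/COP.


COP = 249.3490 / 57.6320 = 4.3266
W = 1.4320 / 4.3266 = 0.3310 kW

COP = 4.3266, W = 0.3310 kW


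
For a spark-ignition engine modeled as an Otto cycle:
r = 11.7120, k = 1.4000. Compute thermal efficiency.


r^(k-1) = 2.6758
eta = 1 - 1/2.6758 = 0.6263 = 62.6279%

62.6279%


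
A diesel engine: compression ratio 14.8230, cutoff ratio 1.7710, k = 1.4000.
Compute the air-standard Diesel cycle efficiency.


r^(k-1) = 2.9402
rc^k = 2.2259
eta = 0.6137 = 61.3723%

61.3723%


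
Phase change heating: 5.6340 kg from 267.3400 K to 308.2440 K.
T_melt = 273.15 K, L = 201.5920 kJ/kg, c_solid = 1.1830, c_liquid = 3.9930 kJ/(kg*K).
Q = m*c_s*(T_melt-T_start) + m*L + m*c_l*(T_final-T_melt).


Q1 (sensible, solid) = 5.6340 * 1.1830 * 5.8100 = 38.7238 kJ
Q2 (latent) = 5.6340 * 201.5920 = 1135.7693 kJ
Q3 (sensible, liquid) = 5.6340 * 3.9930 * 35.0940 = 789.4943 kJ
Q_total = 1963.9875 kJ

1963.9875 kJ


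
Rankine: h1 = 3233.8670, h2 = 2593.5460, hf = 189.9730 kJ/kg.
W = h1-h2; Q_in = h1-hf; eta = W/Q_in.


W = 640.3210 kJ/kg
Q_in = 3043.8940 kJ/kg
eta = 0.2104 = 21.0362%

eta = 21.0362%


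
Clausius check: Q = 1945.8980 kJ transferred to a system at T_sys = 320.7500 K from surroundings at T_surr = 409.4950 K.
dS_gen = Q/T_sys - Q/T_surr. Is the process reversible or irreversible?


dS_sys = 1945.8980/320.7500 = 6.0667 kJ/K
dS_surr = -1945.8980/409.4950 = -4.7519 kJ/K
dS_gen = 6.0667 - 4.7519 = 1.3148 kJ/K (irreversible)

dS_gen = 1.3148 kJ/K, irreversible


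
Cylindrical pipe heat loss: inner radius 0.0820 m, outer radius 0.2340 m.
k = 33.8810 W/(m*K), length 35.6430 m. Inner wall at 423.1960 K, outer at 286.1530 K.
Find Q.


dT = 137.0430 K
ln(ro/ri) = 1.0486
Q = 2*pi*33.8810*35.6430*137.0430 / 1.0486 = 991645.7825 W

991645.7825 W


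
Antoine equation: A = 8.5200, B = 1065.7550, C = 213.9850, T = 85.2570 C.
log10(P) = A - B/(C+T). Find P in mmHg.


C+T = 299.2420
B/(C+T) = 3.5615
log10(P) = 8.5200 - 3.5615 = 4.9585
P = 10^4.9585 = 90883.4011 mmHg

90883.4011 mmHg


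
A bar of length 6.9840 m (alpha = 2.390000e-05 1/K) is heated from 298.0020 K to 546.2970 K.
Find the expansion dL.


dT = 248.2950 K
dL = 2.390000e-05 * 6.9840 * 248.2950 = 0.041445 m
L_final = 7.025445 m

dL = 0.041445 m


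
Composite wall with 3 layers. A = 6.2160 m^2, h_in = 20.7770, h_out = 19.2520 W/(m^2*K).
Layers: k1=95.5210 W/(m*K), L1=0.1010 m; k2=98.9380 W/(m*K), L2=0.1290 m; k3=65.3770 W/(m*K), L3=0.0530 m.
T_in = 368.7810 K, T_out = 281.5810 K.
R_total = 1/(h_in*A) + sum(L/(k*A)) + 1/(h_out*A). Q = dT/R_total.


R_conv_in = 1/(20.7770*6.2160) = 0.0077
R_1 = 0.1010/(95.5210*6.2160) = 0.0002
R_2 = 0.1290/(98.9380*6.2160) = 0.0002
R_3 = 0.0530/(65.3770*6.2160) = 0.0001
R_conv_out = 1/(19.2520*6.2160) = 0.0084
R_total = 0.0166 K/W
Q = 87.2000 / 0.0166 = 5250.0057 W

R_total = 0.0166 K/W, Q = 5250.0057 W


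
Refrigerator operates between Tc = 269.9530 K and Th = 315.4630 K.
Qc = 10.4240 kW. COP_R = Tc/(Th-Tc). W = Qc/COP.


COP = 269.9530 / 45.5100 = 5.9317
W = 10.4240 / 5.9317 = 1.7573 kW

COP = 5.9317, W = 1.7573 kW


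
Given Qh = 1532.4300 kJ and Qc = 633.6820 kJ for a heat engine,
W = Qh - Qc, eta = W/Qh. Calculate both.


W = 1532.4300 - 633.6820 = 898.7480 kJ
eta = 898.7480 / 1532.4300 = 0.5865 = 58.6486%

W = 898.7480 kJ, eta = 58.6486%


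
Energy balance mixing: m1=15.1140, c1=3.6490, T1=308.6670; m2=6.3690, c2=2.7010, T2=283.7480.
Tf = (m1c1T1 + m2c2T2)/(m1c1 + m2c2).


num = 21904.5123
den = 72.3537
Tf = 302.7423 K

302.7423 K


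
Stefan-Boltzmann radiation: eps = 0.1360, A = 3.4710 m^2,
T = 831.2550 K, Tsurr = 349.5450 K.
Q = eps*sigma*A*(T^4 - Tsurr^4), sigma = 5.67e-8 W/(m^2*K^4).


T^4 = 4.7746e+11
Tsurr^4 = 1.4928e+10
Q = 0.1360 * 5.67e-8 * 3.4710 * 4.6253e+11 = 12379.9277 W

12379.9277 W


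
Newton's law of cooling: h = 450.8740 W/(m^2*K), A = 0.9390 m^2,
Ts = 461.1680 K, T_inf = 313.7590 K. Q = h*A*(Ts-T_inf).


dT = 147.4090 K
Q = 450.8740 * 0.9390 * 147.4090 = 62408.6495 W

62408.6495 W


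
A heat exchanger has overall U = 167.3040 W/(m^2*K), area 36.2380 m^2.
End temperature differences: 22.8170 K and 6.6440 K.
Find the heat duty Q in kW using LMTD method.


LMTD = 13.1084 K
Q = 167.3040 * 36.2380 * 13.1084 = 79472.9427 W = 79.4729 kW

79.4729 kW


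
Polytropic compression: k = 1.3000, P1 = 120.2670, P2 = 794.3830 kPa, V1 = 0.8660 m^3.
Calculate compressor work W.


(k-1)/k = 0.2308
(P2/P1)^exp = 1.5460
W = 4.3333 * 120.2670 * 0.8660 * (1.5460 - 1) = 246.4128 kJ

246.4128 kJ


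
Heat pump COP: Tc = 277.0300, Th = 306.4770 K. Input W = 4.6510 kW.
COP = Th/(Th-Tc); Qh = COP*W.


COP = 306.4770 / 29.4470 = 10.4077
Qh = 10.4077 * 4.6510 = 48.4064 kW

COP = 10.4077, Qh = 48.4064 kW


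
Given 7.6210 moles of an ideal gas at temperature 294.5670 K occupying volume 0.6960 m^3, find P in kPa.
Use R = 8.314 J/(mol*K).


P = nRT/V = 7.6210 * 8.314 * 294.5670 / 0.6960
= 18664.0579 / 0.6960 = 26816.1752 Pa = 26.8162 kPa

26.8162 kPa


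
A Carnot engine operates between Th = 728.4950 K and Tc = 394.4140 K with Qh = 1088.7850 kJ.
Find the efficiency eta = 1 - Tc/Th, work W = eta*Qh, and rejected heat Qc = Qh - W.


eta = 1 - 394.4140/728.4950 = 0.4586
W = 0.4586 * 1088.7850 = 499.3066 kJ
Qc = 1088.7850 - 499.3066 = 589.4784 kJ

eta = 45.8591%, W = 499.3066 kJ, Qc = 589.4784 kJ


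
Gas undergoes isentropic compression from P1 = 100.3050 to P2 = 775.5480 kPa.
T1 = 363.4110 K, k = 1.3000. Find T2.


(k-1)/k = 0.2308
(P2/P1)^exp = 1.6032
T2 = 363.4110 * 1.6032 = 582.6224 K

582.6224 K


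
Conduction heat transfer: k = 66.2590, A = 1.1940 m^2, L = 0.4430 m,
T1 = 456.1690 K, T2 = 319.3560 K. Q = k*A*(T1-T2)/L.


dT = 136.8130 K
Q = 66.2590 * 1.1940 * 136.8130 / 0.4430 = 24432.7777 W

24432.7777 W


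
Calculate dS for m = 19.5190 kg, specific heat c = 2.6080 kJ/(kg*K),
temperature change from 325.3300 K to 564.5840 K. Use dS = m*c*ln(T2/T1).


T2/T1 = 1.7354
ln(T2/T1) = 0.5512
dS = 19.5190 * 2.6080 * 0.5512 = 28.0616 kJ/K

28.0616 kJ/K


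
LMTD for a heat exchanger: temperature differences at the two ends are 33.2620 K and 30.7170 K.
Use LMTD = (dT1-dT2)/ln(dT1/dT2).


dT1/dT2 = 1.0829
ln(dT1/dT2) = 0.0796
LMTD = 2.5450 / 0.0796 = 31.9726 K

31.9726 K


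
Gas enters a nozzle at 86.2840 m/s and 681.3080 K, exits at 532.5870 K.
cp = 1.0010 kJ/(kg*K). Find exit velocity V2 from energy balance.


dT = 148.7210 K
2*cp*1000*dT = 297739.4420
V1^2 = 7444.9287
V2 = sqrt(305184.3707) = 552.4349 m/s

552.4349 m/s


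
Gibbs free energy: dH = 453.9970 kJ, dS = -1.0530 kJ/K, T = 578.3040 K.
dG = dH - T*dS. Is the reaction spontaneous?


T*dS = 578.3040 * -1.0530 = -608.9541 kJ
dG = 453.9970 + 608.9541 = 1062.9511 kJ (non-spontaneous)

dG = 1062.9511 kJ, non-spontaneous


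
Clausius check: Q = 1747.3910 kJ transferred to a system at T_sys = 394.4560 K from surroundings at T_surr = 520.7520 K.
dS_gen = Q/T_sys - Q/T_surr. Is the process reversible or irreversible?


dS_sys = 1747.3910/394.4560 = 4.4299 kJ/K
dS_surr = -1747.3910/520.7520 = -3.3555 kJ/K
dS_gen = 4.4299 - 3.3555 = 1.0744 kJ/K (irreversible)

dS_gen = 1.0744 kJ/K, irreversible


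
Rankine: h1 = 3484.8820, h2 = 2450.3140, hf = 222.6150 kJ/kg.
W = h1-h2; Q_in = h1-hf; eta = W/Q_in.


W = 1034.5680 kJ/kg
Q_in = 3262.2670 kJ/kg
eta = 0.3171 = 31.7132%

eta = 31.7132%


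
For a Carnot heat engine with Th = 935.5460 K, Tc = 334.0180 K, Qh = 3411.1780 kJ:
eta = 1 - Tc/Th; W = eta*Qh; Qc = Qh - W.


eta = 1 - 334.0180/935.5460 = 0.6430
W = 0.6430 * 3411.1780 = 2193.2851 kJ
Qc = 3411.1780 - 2193.2851 = 1217.8929 kJ

eta = 64.2970%, W = 2193.2851 kJ, Qc = 1217.8929 kJ


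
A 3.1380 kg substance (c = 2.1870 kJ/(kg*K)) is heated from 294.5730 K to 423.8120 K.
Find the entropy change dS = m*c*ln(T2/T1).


T2/T1 = 1.4387
ln(T2/T1) = 0.3638
dS = 3.1380 * 2.1870 * 0.3638 = 2.4964 kJ/K

2.4964 kJ/K


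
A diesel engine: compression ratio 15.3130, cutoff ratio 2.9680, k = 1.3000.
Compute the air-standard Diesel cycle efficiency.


r^(k-1) = 2.2673
rc^k = 4.1134
eta = 0.4633 = 46.3276%

46.3276%


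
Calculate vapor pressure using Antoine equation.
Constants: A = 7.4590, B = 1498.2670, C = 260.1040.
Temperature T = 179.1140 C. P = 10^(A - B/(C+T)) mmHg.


C+T = 439.2180
B/(C+T) = 3.4112
log10(P) = 7.4590 - 3.4112 = 4.0478
P = 10^4.0478 = 11163.1065 mmHg

11163.1065 mmHg


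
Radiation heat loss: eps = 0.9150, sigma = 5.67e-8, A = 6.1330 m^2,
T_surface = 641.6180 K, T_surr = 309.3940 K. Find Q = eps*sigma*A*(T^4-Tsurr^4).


T^4 = 1.6948e+11
Tsurr^4 = 9.1632e+09
Q = 0.9150 * 5.67e-8 * 6.1330 * 1.6031e+11 = 51008.5678 W

51008.5678 W


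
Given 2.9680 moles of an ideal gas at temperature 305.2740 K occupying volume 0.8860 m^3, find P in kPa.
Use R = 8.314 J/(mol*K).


P = nRT/V = 2.9680 * 8.314 * 305.2740 / 0.8860
= 7532.9266 / 0.8860 = 8502.1745 Pa = 8.5022 kPa

8.5022 kPa


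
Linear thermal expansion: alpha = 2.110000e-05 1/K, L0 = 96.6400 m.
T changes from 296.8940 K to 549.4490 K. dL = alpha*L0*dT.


dT = 252.5550 K
dL = 2.110000e-05 * 96.6400 * 252.5550 = 0.514986 m
L_final = 97.154986 m

dL = 0.514986 m


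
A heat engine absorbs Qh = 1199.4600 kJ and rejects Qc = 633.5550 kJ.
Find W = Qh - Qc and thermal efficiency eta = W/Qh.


W = 1199.4600 - 633.5550 = 565.9050 kJ
eta = 565.9050 / 1199.4600 = 0.4718 = 47.1800%

W = 565.9050 kJ, eta = 47.1800%


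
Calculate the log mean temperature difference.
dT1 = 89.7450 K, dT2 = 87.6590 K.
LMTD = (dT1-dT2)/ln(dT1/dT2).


dT1/dT2 = 1.0238
ln(dT1/dT2) = 0.0235
LMTD = 2.0860 / 0.0235 = 88.6979 K

88.6979 K


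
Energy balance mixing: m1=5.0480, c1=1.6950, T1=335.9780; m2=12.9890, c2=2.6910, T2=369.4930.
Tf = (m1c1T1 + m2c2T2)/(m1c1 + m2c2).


num = 15789.7850
den = 43.5098
Tf = 362.9021 K

362.9021 K


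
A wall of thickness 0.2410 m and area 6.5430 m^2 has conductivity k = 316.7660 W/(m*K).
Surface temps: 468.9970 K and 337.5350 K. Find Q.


dT = 131.4620 K
Q = 316.7660 * 6.5430 * 131.4620 / 0.2410 = 1130573.1662 W

1130573.1662 W


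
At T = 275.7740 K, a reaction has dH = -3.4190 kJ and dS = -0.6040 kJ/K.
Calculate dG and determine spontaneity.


T*dS = 275.7740 * -0.6040 = -166.5675 kJ
dG = -3.4190 + 166.5675 = 163.1485 kJ (non-spontaneous)

dG = 163.1485 kJ, non-spontaneous


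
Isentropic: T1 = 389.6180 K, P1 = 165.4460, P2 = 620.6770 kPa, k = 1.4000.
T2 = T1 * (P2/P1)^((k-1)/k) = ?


(k-1)/k = 0.2857
(P2/P1)^exp = 1.4590
T2 = 389.6180 * 1.4590 = 568.4586 K

568.4586 K


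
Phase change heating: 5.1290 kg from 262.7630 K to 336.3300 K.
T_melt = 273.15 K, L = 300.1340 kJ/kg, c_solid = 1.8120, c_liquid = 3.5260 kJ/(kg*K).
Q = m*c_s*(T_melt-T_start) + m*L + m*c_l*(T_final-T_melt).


Q1 (sensible, solid) = 5.1290 * 1.8120 * 10.3870 = 96.5342 kJ
Q2 (latent) = 5.1290 * 300.1340 = 1539.3873 kJ
Q3 (sensible, liquid) = 5.1290 * 3.5260 * 63.1800 = 1142.6011 kJ
Q_total = 2778.5225 kJ

2778.5225 kJ


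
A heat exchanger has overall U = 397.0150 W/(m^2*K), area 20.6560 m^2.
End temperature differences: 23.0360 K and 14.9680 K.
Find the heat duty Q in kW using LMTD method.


LMTD = 18.7130 K
Q = 397.0150 * 20.6560 * 18.7130 = 153460.6613 W = 153.4607 kW

153.4607 kW


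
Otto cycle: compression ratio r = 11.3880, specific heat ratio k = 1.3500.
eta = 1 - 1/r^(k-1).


r^(k-1) = 2.3429
eta = 1 - 1/2.3429 = 0.5732 = 57.3181%

57.3181%


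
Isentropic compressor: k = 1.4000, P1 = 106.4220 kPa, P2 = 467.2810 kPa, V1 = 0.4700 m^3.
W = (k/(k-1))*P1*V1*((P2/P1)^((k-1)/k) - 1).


(k-1)/k = 0.2857
(P2/P1)^exp = 1.5261
W = 3.5000 * 106.4220 * 0.4700 * (1.5261 - 1) = 92.1024 kJ

92.1024 kJ


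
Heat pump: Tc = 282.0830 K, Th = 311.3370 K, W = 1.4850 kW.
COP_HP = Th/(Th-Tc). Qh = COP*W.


COP = 311.3370 / 29.2540 = 10.6425
Qh = 10.6425 * 1.4850 = 15.8042 kW

COP = 10.6425, Qh = 15.8042 kW


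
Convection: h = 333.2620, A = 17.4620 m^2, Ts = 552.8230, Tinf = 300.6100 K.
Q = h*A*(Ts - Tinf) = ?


dT = 252.2130 K
Q = 333.2620 * 17.4620 * 252.2130 = 1467733.6398 W

1467733.6398 W


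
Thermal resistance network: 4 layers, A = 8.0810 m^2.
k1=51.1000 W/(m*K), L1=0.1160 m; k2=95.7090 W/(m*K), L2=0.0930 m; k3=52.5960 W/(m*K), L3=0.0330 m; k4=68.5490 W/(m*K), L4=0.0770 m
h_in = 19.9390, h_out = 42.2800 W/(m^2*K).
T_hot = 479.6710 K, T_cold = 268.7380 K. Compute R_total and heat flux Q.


R_conv_in = 1/(19.9390*8.0810) = 0.0062
R_1 = 0.1160/(51.1000*8.0810) = 0.0003
R_2 = 0.0930/(95.7090*8.0810) = 0.0001
R_3 = 0.0330/(52.5960*8.0810) = 7.7642e-05
R_4 = 0.0770/(68.5490*8.0810) = 0.0001
R_conv_out = 1/(42.2800*8.0810) = 0.0029
R_total = 0.0098 K/W
Q = 210.9330 / 0.0098 = 21632.0882 W

R_total = 0.0098 K/W, Q = 21632.0882 W


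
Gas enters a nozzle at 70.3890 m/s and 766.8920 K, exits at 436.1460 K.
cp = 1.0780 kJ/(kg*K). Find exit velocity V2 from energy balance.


dT = 330.7460 K
2*cp*1000*dT = 713088.3760
V1^2 = 4954.6113
V2 = sqrt(718042.9873) = 847.3742 m/s

847.3742 m/s


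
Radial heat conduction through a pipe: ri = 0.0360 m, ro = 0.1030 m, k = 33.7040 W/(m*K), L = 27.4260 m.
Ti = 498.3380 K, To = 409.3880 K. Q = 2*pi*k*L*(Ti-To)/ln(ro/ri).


dT = 88.9500 K
ln(ro/ri) = 1.0512
Q = 2*pi*33.7040*27.4260*88.9500 / 1.0512 = 491451.0128 W

491451.0128 W


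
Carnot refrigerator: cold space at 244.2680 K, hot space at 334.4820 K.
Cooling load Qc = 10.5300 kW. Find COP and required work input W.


COP = 244.2680 / 90.2140 = 2.7077
W = 10.5300 / 2.7077 = 3.8890 kW

COP = 2.7077, W = 3.8890 kW


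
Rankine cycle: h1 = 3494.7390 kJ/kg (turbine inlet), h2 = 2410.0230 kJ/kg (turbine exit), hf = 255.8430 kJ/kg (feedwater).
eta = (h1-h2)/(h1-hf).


W = 1084.7160 kJ/kg
Q_in = 3238.8960 kJ/kg
eta = 0.3349 = 33.4903%

eta = 33.4903%


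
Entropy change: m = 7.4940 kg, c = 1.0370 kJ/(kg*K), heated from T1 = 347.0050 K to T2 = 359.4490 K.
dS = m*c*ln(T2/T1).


T2/T1 = 1.0359
ln(T2/T1) = 0.0352
dS = 7.4940 * 1.0370 * 0.0352 = 0.2738 kJ/K

0.2738 kJ/K


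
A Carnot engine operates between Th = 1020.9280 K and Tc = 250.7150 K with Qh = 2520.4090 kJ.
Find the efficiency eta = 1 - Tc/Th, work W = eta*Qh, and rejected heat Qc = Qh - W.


eta = 1 - 250.7150/1020.9280 = 0.7544
W = 0.7544 * 2520.4090 = 1901.4581 kJ
Qc = 2520.4090 - 1901.4581 = 618.9509 kJ

eta = 75.4424%, W = 1901.4581 kJ, Qc = 618.9509 kJ


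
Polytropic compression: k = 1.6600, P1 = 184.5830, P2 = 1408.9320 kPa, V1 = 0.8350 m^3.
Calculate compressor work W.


(k-1)/k = 0.3976
(P2/P1)^exp = 2.2436
W = 2.5152 * 184.5830 * 0.8350 * (2.2436 - 1) = 482.0982 kJ

482.0982 kJ


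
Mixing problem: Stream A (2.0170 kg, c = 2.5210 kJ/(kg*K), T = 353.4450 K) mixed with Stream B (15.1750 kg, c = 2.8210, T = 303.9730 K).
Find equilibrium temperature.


num = 14809.8986
den = 47.8935
Tf = 309.2254 K

309.2254 K


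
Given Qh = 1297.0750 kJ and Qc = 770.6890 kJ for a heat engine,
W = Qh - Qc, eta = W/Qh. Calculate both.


W = 1297.0750 - 770.6890 = 526.3860 kJ
eta = 526.3860 / 1297.0750 = 0.4058 = 40.5825%

W = 526.3860 kJ, eta = 40.5825%


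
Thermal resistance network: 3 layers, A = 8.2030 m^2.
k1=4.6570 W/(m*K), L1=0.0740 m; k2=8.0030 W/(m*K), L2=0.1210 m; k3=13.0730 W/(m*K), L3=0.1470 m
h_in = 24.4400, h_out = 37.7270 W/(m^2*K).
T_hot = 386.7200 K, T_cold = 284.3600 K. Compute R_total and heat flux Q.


R_conv_in = 1/(24.4400*8.2030) = 0.0050
R_1 = 0.0740/(4.6570*8.2030) = 0.0019
R_2 = 0.1210/(8.0030*8.2030) = 0.0018
R_3 = 0.1470/(13.0730*8.2030) = 0.0014
R_conv_out = 1/(37.7270*8.2030) = 0.0032
R_total = 0.0134 K/W
Q = 102.3600 / 0.0134 = 7655.7665 W

R_total = 0.0134 K/W, Q = 7655.7665 W


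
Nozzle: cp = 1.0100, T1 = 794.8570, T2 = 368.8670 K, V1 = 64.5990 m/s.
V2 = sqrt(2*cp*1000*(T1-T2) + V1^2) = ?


dT = 425.9900 K
2*cp*1000*dT = 860499.8000
V1^2 = 4173.0308
V2 = sqrt(864672.8308) = 929.8779 m/s

929.8779 m/s


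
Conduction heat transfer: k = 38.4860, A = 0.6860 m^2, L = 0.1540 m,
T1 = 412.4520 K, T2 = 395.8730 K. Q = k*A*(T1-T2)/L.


dT = 16.5790 K
Q = 38.4860 * 0.6860 * 16.5790 / 0.1540 = 2842.2646 W

2842.2646 W


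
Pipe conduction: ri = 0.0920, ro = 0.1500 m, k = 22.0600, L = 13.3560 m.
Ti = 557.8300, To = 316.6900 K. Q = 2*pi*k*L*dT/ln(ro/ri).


dT = 241.1400 K
ln(ro/ri) = 0.4888
Q = 2*pi*22.0600*13.3560*241.1400 / 0.4888 = 913184.0987 W

913184.0987 W


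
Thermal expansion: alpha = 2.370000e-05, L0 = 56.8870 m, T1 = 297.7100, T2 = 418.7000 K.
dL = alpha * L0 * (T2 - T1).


dT = 120.9900 K
dL = 2.370000e-05 * 56.8870 * 120.9900 = 0.163121 m
L_final = 57.050121 m

dL = 0.163121 m


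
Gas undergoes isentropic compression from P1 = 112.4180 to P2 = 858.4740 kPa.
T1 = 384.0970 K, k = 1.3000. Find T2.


(k-1)/k = 0.2308
(P2/P1)^exp = 1.5986
T2 = 384.0970 * 1.5986 = 614.0236 K

614.0236 K


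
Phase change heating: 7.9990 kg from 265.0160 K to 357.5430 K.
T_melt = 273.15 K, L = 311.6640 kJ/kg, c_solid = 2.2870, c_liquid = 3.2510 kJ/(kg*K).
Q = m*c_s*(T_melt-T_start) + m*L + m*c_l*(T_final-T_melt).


Q1 (sensible, solid) = 7.9990 * 2.2870 * 8.1340 = 148.8011 kJ
Q2 (latent) = 7.9990 * 311.6640 = 2493.0003 kJ
Q3 (sensible, liquid) = 7.9990 * 3.2510 * 84.3930 = 2194.6188 kJ
Q_total = 4836.4202 kJ

4836.4202 kJ


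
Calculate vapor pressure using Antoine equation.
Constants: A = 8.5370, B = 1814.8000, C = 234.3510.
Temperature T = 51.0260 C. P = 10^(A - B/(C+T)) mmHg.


C+T = 285.3770
B/(C+T) = 6.3593
log10(P) = 8.5370 - 6.3593 = 2.1777
P = 10^2.1777 = 150.5542 mmHg

150.5542 mmHg


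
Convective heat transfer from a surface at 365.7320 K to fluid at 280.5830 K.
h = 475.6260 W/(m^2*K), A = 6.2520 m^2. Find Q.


dT = 85.1490 K
Q = 475.6260 * 6.2520 * 85.1490 = 253200.2374 W

253200.2374 W


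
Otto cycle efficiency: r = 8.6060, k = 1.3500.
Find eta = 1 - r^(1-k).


r^(k-1) = 2.1241
eta = 1 - 1/2.1241 = 0.5292 = 52.9218%

52.9218%


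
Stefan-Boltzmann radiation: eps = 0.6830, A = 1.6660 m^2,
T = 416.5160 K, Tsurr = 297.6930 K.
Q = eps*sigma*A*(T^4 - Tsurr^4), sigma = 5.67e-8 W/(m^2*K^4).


T^4 = 3.0097e+10
Tsurr^4 = 7.8537e+09
Q = 0.6830 * 5.67e-8 * 1.6660 * 2.2244e+10 = 1435.1018 W

1435.1018 W


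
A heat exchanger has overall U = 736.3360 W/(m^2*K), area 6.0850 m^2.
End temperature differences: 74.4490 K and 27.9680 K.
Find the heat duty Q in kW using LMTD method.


LMTD = 47.4755 K
Q = 736.3360 * 6.0850 * 47.4755 = 212718.7301 W = 212.7187 kW

212.7187 kW


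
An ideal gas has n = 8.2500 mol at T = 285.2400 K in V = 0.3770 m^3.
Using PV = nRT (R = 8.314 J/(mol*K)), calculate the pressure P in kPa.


P = nRT/V = 8.2500 * 8.314 * 285.2400 / 0.3770
= 19564.7542 / 0.3770 = 51895.8998 Pa = 51.8959 kPa

51.8959 kPa


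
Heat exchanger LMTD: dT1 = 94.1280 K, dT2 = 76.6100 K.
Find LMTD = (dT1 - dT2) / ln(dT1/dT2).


dT1/dT2 = 1.2287
ln(dT1/dT2) = 0.2059
LMTD = 17.5180 / 0.2059 = 85.0686 K

85.0686 K


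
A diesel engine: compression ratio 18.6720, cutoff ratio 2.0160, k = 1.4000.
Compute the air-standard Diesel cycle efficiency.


r^(k-1) = 3.2246
rc^k = 2.6686
eta = 0.6362 = 63.6203%

63.6203%


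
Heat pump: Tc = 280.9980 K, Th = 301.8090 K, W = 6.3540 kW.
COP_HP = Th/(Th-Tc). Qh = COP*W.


COP = 301.8090 / 20.8110 = 14.5024
Qh = 14.5024 * 6.3540 = 92.1481 kW

COP = 14.5024, Qh = 92.1481 kW


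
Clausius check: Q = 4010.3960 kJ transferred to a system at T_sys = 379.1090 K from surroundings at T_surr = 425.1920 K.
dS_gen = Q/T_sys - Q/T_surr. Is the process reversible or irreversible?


dS_sys = 4010.3960/379.1090 = 10.5785 kJ/K
dS_surr = -4010.3960/425.1920 = -9.4320 kJ/K
dS_gen = 10.5785 - 9.4320 = 1.1465 kJ/K (irreversible)

dS_gen = 1.1465 kJ/K, irreversible


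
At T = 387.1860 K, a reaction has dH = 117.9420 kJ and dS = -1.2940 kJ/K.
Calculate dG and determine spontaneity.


T*dS = 387.1860 * -1.2940 = -501.0187 kJ
dG = 117.9420 + 501.0187 = 618.9607 kJ (non-spontaneous)

dG = 618.9607 kJ, non-spontaneous


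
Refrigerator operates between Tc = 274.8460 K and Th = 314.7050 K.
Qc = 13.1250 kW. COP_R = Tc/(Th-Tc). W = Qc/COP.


COP = 274.8460 / 39.8590 = 6.8955
W = 13.1250 / 6.8955 = 1.9034 kW

COP = 6.8955, W = 1.9034 kW


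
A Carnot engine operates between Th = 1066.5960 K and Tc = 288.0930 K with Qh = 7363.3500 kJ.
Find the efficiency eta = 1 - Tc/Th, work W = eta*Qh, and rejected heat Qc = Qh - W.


eta = 1 - 288.0930/1066.5960 = 0.7299
W = 0.7299 * 7363.3500 = 5374.4717 kJ
Qc = 7363.3500 - 5374.4717 = 1988.8783 kJ

eta = 72.9895%, W = 5374.4717 kJ, Qc = 1988.8783 kJ


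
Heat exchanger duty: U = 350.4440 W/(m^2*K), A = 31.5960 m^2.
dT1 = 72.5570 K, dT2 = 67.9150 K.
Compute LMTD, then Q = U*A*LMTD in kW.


LMTD = 70.2104 K
Q = 350.4440 * 31.5960 * 70.2104 = 777413.9745 W = 777.4140 kW

777.4140 kW


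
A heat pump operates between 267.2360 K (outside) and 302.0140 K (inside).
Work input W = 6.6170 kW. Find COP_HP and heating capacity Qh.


COP = 302.0140 / 34.7780 = 8.6841
Qh = 8.6841 * 6.6170 = 57.4624 kW

COP = 8.6841, Qh = 57.4624 kW


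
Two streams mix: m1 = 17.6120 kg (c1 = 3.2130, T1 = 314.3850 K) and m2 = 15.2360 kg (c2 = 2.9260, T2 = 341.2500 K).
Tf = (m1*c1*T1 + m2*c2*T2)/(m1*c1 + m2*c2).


num = 33003.3238
den = 101.1679
Tf = 326.2233 K

326.2233 K


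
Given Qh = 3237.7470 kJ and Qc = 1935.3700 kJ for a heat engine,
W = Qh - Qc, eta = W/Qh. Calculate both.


W = 3237.7470 - 1935.3700 = 1302.3770 kJ
eta = 1302.3770 / 3237.7470 = 0.4022 = 40.2248%

W = 1302.3770 kJ, eta = 40.2248%


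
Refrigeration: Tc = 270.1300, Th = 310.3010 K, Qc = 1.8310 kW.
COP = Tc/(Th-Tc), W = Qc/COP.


COP = 270.1300 / 40.1710 = 6.7245
W = 1.8310 / 6.7245 = 0.2723 kW

COP = 6.7245, W = 0.2723 kW


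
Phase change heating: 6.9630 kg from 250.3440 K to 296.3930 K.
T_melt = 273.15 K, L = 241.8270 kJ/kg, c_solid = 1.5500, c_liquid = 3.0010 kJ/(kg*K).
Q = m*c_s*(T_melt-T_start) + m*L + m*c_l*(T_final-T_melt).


Q1 (sensible, solid) = 6.9630 * 1.5500 * 22.8060 = 246.1372 kJ
Q2 (latent) = 6.9630 * 241.8270 = 1683.8414 kJ
Q3 (sensible, liquid) = 6.9630 * 3.0010 * 23.2430 = 485.6849 kJ
Q_total = 2415.6634 kJ

2415.6634 kJ


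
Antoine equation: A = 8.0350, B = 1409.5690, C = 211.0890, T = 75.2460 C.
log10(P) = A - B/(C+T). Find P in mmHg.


C+T = 286.3350
B/(C+T) = 4.9228
log10(P) = 8.0350 - 4.9228 = 3.1122
P = 10^3.1122 = 1294.8017 mmHg

1294.8017 mmHg


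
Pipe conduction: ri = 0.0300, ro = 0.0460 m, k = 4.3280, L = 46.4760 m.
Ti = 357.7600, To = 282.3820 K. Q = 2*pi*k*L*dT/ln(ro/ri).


dT = 75.3780 K
ln(ro/ri) = 0.4274
Q = 2*pi*4.3280*46.4760*75.3780 / 0.4274 = 222874.9369 W

222874.9369 W


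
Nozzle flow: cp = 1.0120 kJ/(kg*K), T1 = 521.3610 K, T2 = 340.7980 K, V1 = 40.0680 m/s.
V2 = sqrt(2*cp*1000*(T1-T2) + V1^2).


dT = 180.5630 K
2*cp*1000*dT = 365459.5120
V1^2 = 1605.4446
V2 = sqrt(367064.9566) = 605.8589 m/s

605.8589 m/s


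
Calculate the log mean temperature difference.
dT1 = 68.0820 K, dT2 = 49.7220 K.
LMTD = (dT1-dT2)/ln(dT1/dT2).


dT1/dT2 = 1.3693
ln(dT1/dT2) = 0.3143
LMTD = 18.3600 / 0.3143 = 58.4220 K

58.4220 K


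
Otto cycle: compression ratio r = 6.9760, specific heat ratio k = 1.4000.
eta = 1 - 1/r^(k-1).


r^(k-1) = 2.1749
eta = 1 - 1/2.1749 = 0.5402 = 54.0212%

54.0212%


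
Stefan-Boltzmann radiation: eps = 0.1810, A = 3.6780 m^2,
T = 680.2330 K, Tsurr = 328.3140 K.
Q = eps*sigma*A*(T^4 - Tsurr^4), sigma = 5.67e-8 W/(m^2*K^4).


T^4 = 2.1411e+11
Tsurr^4 = 1.1619e+10
Q = 0.1810 * 5.67e-8 * 3.6780 * 2.0249e+11 = 7643.1645 W

7643.1645 W


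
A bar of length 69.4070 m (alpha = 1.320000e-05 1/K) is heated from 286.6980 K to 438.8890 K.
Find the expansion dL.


dT = 152.1910 K
dL = 1.320000e-05 * 69.4070 * 152.1910 = 0.139433 m
L_final = 69.546433 m

dL = 0.139433 m


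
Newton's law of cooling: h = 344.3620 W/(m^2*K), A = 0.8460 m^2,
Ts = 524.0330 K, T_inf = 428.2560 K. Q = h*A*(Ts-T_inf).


dT = 95.7770 K
Q = 344.3620 * 0.8460 * 95.7770 = 27902.7375 W

27902.7375 W


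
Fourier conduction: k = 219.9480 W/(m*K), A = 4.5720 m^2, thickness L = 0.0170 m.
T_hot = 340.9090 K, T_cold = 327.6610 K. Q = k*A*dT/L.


dT = 13.2480 K
Q = 219.9480 * 4.5720 * 13.2480 / 0.0170 = 783659.9228 W

783659.9228 W


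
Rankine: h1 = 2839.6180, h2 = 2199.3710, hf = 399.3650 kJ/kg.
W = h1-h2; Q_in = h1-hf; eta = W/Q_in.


W = 640.2470 kJ/kg
Q_in = 2440.2530 kJ/kg
eta = 0.2624 = 26.2369%

eta = 26.2369%


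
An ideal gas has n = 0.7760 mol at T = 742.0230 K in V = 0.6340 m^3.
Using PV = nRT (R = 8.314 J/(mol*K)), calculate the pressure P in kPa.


P = nRT/V = 0.7760 * 8.314 * 742.0230 / 0.6340
= 4787.2831 / 0.6340 = 7550.9197 Pa = 7.5509 kPa

7.5509 kPa


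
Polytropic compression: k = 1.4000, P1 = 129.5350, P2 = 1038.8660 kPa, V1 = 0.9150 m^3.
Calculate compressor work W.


(k-1)/k = 0.2857
(P2/P1)^exp = 1.8127
W = 3.5000 * 129.5350 * 0.9150 * (1.8127 - 1) = 337.1527 kJ

337.1527 kJ


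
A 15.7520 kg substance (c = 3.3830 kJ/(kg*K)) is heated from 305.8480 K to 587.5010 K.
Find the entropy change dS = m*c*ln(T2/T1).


T2/T1 = 1.9209
ln(T2/T1) = 0.6528
dS = 15.7520 * 3.3830 * 0.6528 = 34.7865 kJ/K

34.7865 kJ/K


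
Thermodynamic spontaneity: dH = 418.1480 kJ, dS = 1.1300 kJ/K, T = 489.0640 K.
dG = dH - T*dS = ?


T*dS = 489.0640 * 1.1300 = 552.6423 kJ
dG = 418.1480 - 552.6423 = -134.4943 kJ (spontaneous)

dG = -134.4943 kJ, spontaneous


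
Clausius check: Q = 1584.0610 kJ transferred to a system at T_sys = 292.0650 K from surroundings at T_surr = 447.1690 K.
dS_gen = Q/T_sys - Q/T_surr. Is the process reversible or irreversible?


dS_sys = 1584.0610/292.0650 = 5.4237 kJ/K
dS_surr = -1584.0610/447.1690 = -3.5424 kJ/K
dS_gen = 5.4237 - 3.5424 = 1.8812 kJ/K (irreversible)

dS_gen = 1.8812 kJ/K, irreversible


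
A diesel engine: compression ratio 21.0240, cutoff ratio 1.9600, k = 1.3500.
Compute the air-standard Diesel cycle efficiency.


r^(k-1) = 2.9037
rc^k = 2.4805
eta = 0.6066 = 60.6573%

60.6573%


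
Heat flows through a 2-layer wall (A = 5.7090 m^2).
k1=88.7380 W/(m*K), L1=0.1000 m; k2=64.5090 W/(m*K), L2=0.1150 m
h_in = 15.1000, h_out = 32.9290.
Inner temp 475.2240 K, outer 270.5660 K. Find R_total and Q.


R_conv_in = 1/(15.1000*5.7090) = 0.0116
R_1 = 0.1000/(88.7380*5.7090) = 0.0002
R_2 = 0.1150/(64.5090*5.7090) = 0.0003
R_conv_out = 1/(32.9290*5.7090) = 0.0053
R_total = 0.0174 K/W
Q = 204.6580 / 0.0174 = 11742.2674 W

R_total = 0.0174 K/W, Q = 11742.2674 W


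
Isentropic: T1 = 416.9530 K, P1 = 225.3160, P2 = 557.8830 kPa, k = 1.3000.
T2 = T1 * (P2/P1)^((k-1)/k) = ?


(k-1)/k = 0.2308
(P2/P1)^exp = 1.2327
T2 = 416.9530 * 1.2327 = 513.9877 K

513.9877 K


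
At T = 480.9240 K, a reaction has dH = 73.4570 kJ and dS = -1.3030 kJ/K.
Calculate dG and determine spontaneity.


T*dS = 480.9240 * -1.3030 = -626.6440 kJ
dG = 73.4570 + 626.6440 = 700.1010 kJ (non-spontaneous)

dG = 700.1010 kJ, non-spontaneous


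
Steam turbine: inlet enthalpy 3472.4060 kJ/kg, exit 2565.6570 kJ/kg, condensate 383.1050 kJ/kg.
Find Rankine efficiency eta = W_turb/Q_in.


W = 906.7490 kJ/kg
Q_in = 3089.3010 kJ/kg
eta = 0.2935 = 29.3513%

eta = 29.3513%


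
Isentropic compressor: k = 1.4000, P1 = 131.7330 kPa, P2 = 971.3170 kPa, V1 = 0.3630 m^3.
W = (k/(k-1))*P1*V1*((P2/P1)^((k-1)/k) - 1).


(k-1)/k = 0.2857
(P2/P1)^exp = 1.7697
W = 3.5000 * 131.7330 * 0.3630 * (1.7697 - 1) = 128.8256 kJ

128.8256 kJ


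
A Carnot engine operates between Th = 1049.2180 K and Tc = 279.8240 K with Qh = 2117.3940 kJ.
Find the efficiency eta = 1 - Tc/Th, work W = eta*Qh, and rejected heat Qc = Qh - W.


eta = 1 - 279.8240/1049.2180 = 0.7333
W = 0.7333 * 2117.3940 = 1552.6899 kJ
Qc = 2117.3940 - 1552.6899 = 564.7041 kJ

eta = 73.3302%, W = 1552.6899 kJ, Qc = 564.7041 kJ


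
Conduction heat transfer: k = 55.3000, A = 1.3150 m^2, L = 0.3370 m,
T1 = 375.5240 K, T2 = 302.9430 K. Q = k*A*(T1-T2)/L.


dT = 72.5810 K
Q = 55.3000 * 1.3150 * 72.5810 / 0.3370 = 15661.8814 W

15661.8814 W


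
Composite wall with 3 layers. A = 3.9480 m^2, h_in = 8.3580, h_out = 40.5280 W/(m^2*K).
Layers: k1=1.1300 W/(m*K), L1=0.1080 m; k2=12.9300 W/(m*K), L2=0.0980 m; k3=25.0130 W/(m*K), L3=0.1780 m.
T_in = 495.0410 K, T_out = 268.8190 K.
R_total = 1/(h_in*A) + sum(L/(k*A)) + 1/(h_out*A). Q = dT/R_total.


R_conv_in = 1/(8.3580*3.9480) = 0.0303
R_1 = 0.1080/(1.1300*3.9480) = 0.0242
R_2 = 0.0980/(12.9300*3.9480) = 0.0019
R_3 = 0.1780/(25.0130*3.9480) = 0.0018
R_conv_out = 1/(40.5280*3.9480) = 0.0062
R_total = 0.0645 K/W
Q = 226.2220 / 0.0645 = 3508.0763 W

R_total = 0.0645 K/W, Q = 3508.0763 W
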